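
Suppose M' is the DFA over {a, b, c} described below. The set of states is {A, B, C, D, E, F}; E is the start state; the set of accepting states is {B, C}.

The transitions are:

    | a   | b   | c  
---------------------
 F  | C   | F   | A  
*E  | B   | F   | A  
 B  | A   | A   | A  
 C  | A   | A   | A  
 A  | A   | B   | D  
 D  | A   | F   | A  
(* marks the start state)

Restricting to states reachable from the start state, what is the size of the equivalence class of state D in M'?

1

Start with accepting vs non-accepting: {B,C} | {A,D,E,F}.
On input a, block {A,D,E,F} splits into {A,D} and {E,F}.
On input b, block {A,D} splits into {A} and {D}.
The partition is now stable with 4 blocks: {B,C} | {A} | {E,F} | {D}.
The equivalence class containing D is {D}, of size 1.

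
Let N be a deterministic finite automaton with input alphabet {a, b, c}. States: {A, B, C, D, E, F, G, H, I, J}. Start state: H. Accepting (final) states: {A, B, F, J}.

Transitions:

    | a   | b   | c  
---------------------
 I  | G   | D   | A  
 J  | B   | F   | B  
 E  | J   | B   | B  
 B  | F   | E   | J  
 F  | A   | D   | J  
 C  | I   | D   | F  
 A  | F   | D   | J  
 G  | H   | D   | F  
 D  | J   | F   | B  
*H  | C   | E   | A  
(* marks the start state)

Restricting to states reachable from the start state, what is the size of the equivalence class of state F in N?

3

Every state is reachable, so we keep all 10.
P0 = {A,B,F,J} | {C,D,E,G,H,I}.
Split {A,B,F,J} by δ(·,b) → {A,B,F} and {J}.
On input a, block {C,D,E,G,H,I} splits into {C,G,H,I} and {D,E}.
No further refinement is possible. Final partition (4 blocks): {A,B,F} | {C,G,H,I} | {J} | {D,E}.
The equivalence class containing F is {A,B,F}, of size 3.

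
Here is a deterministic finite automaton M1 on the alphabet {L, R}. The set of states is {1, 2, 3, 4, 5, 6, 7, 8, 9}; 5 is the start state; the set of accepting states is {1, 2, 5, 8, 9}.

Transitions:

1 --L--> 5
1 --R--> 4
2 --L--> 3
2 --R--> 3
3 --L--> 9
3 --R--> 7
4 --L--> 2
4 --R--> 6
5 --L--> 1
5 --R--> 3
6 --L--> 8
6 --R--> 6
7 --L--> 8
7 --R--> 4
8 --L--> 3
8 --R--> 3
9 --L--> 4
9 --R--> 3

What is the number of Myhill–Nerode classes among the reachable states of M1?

3

P0 = {1,2,5,8,9} | {3,4,6,7}.
Split {1,2,5,8,9} by δ(·,L) → {2,8,9} and {1,5}.
The partition is now stable with 3 blocks: {2,8,9} | {3,4,6,7} | {1,5}.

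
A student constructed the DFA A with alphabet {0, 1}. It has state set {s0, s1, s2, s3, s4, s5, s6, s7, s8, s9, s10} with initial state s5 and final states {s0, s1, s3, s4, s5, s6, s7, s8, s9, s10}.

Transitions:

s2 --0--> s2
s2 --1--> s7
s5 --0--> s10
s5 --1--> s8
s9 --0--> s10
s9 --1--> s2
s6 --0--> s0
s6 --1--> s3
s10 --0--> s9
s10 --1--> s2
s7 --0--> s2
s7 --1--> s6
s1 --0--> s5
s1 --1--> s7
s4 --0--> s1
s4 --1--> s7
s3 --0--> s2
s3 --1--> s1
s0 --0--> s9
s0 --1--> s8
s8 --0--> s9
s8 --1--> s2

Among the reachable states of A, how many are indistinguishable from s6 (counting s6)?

States {s4} cannot be reached from the start state, so discard them.
Initial partition by acceptance: {s0,s1,s3,s5,s6,s7,s8,s9,s10} | {s2}.
Split {s0,s1,s3,s5,s6,s7,s8,s9,s10} by δ(·,0) → {s0,s1,s5,s6,s8,s9,s10} and {s3,s7}.
On input 1, block {s0,s1,s5,s6,s8,s9,s10} splits into {s8,s9,s10} and {s0,s5} and {s1,s6}.
The partition is now stable with 5 blocks: {s8,s9,s10} | {s2} | {s3,s7} | {s0,s5} | {s1,s6}.
State s6 belongs to the block {s1,s6}, which has 2 states.

2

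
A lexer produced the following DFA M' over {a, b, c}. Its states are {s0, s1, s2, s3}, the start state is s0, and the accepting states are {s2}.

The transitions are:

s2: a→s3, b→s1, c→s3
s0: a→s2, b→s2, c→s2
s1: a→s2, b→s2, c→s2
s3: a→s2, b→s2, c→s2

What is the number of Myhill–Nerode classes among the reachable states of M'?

2

Initial partition by acceptance: {s2} | {s0,s1,s3}.
The partition is now stable with 2 blocks: {s2} | {s0,s1,s3}.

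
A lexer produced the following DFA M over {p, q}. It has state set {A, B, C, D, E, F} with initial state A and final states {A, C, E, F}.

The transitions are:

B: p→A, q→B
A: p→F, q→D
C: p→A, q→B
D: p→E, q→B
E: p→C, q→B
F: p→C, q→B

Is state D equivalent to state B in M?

Yes

Start with accepting vs non-accepting: {A,C,E,F} | {B,D}.
The partition is now stable with 2 blocks: {A,C,E,F} | {B,D}.
D and B lie in the same block of the stable partition, so they are equivalent — no string distinguishes them.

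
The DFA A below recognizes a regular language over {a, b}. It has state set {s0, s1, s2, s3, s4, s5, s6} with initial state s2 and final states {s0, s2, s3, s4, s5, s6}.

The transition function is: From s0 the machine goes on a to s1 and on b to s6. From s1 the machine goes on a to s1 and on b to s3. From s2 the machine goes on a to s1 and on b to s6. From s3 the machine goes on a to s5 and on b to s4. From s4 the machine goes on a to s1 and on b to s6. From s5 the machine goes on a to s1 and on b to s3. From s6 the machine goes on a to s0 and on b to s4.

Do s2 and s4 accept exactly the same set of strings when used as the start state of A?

Yes

Initial partition by acceptance: {s0,s2,s3,s4,s5,s6} | {s1}.
Split {s0,s2,s3,s4,s5,s6} by δ(·,a) → {s0,s2,s4,s5} and {s3,s6}.
Stable partition: {s0,s2,s4,s5} | {s1} | {s3,s6} — 3 equivalence classes.
s2 and s4 lie in the same block of the stable partition, so they are equivalent — no string distinguishes them.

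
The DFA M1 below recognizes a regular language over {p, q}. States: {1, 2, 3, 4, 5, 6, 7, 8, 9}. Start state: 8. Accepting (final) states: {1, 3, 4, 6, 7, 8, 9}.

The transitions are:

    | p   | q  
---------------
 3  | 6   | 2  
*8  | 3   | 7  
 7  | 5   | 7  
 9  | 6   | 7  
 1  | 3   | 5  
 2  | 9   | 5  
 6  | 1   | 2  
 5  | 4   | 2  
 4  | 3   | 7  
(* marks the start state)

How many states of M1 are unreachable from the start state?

A breadth-first search from the start state visits every state.

0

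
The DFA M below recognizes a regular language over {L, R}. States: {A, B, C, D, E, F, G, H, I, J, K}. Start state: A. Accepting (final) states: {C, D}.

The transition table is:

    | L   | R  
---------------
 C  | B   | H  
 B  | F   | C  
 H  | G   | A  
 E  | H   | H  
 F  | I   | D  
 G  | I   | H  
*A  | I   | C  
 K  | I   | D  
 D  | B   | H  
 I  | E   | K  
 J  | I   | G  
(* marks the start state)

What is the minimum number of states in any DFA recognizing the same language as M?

First remove the unreachable states {J}; 10 states remain.
Start with accepting vs non-accepting: {C,D} | {A,B,E,F,G,H,I,K}.
On input R, block {A,B,E,F,G,H,I,K} splits into {A,B,F,K} and {E,G,H,I}.
Refine {A,B,F,K} on symbol L: members go to different blocks, giving {A,F,K} and {B}.
On input R, block {E,G,H,I} splits into {E,G} and {H,I}.
No further refinement is possible. Final partition (5 blocks): {C,D} | {A,F,K} | {E,G} | {B} | {H,I}.

5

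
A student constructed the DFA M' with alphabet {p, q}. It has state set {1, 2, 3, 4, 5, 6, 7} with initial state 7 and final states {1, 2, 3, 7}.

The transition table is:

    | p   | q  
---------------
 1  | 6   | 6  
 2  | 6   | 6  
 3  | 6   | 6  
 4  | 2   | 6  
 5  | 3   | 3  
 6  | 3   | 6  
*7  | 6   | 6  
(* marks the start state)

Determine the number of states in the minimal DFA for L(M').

Reachable states from the start: {3,6,7}. Unreachable: {1,2,4,5} — drop them.
Initial partition by acceptance: {3,7} | {6}.
Stable partition: {3,7} | {6} — 2 equivalence classes.

2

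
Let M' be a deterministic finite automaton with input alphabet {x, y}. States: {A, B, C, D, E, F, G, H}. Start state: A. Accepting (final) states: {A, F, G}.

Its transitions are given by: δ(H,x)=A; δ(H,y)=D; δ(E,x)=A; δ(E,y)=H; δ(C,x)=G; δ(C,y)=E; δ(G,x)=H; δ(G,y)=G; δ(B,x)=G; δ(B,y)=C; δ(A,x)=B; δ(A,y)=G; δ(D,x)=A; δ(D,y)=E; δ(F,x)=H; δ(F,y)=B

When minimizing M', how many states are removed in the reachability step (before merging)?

1

Starting at A and following transitions, the reachable set is {A, B, C, D, E, G, H}. That leaves F unreachable — 1 in total.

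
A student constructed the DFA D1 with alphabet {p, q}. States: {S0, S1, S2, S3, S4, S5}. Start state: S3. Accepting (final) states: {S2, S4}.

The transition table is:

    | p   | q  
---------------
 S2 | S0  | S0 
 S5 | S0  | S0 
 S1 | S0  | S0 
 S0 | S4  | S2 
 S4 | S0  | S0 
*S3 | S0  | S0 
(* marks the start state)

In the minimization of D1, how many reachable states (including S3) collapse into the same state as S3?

1

First remove the unreachable states {S1,S5}; 4 states remain.
Initial partition by acceptance: {S2,S4} | {S0,S3}.
Refine {S0,S3} on symbol p: members go to different blocks, giving {S0} and {S3}.
Stable partition: {S2,S4} | {S0} | {S3} — 3 equivalence classes.
The equivalence class containing S3 is {S3}, of size 1.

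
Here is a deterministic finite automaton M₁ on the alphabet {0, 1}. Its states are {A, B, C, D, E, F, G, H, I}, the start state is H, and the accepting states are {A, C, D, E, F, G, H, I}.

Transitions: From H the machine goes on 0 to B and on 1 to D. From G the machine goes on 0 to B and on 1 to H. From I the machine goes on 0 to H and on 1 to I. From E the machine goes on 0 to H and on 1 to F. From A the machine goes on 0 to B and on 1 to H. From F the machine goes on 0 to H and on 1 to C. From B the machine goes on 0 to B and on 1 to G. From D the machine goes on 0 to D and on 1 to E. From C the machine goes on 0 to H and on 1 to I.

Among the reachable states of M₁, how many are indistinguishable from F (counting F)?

First remove the unreachable states {A}; 8 states remain.
Initial partition by acceptance: {C,D,E,F,G,H,I} | {B}.
On input 0, block {C,D,E,F,G,H,I} splits into {C,D,E,F,I} and {G,H}.
On input 0, block {C,D,E,F,I} splits into {C,E,F,I} and {D}.
On input 1, block {G,H} splits into {G} and {H}.
No further refinement is possible. Final partition (5 blocks): {C,E,F,I} | {B} | {G} | {D} | {H}.
State F belongs to the block {C,E,F,I}, which has 4 states.

4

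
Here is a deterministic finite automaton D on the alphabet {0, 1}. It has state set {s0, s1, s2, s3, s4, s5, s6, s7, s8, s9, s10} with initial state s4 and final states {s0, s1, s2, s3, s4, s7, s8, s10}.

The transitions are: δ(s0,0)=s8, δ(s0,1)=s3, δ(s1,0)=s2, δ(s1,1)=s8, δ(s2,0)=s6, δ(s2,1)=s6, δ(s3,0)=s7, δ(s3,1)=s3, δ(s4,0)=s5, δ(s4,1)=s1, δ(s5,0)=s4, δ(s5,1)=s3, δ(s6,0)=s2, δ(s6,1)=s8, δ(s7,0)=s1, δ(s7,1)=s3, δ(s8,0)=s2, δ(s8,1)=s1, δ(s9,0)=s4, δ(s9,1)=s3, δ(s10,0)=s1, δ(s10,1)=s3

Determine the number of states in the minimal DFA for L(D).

7

Reachable states from the start: {s1,s2,s3,s4,s5,s6,s7,s8}. Unreachable: {s0,s9,s10} — drop them.
P0 = {s1,s2,s3,s4,s7,s8} | {s5,s6}.
Refine {s1,s2,s3,s4,s7,s8} on symbol 0: members go to different blocks, giving {s1,s3,s7,s8} and {s2,s4}.
Refine {s1,s3,s7,s8} on symbol 0: members go to different blocks, giving {s1,s8} and {s3,s7}.
On input 1, block {s5,s6} splits into {s5} and {s6}.
On input 0, block {s2,s4} splits into {s2} and {s4}.
Refine {s3,s7} on symbol 0: members go to different blocks, giving {s3} and {s7}.
No further refinement is possible. Final partition (7 blocks): {s1,s8} | {s5} | {s2} | {s3} | {s6} | {s4} | {s7}.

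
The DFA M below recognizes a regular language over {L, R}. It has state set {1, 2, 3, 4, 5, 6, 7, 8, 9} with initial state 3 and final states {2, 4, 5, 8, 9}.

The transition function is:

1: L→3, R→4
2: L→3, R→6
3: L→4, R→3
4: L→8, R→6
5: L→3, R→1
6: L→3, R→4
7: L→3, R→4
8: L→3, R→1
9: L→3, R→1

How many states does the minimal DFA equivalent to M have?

4

First remove the unreachable states {2,5,7,9}; 5 states remain.
P0 = {4,8} | {1,3,6}.
On input L, block {4,8} splits into {4} and {8}.
Split {1,3,6} by δ(·,L) → {1,6} and {3}.
Stable partition: {4} | {1,6} | {8} | {3} — 4 equivalence classes.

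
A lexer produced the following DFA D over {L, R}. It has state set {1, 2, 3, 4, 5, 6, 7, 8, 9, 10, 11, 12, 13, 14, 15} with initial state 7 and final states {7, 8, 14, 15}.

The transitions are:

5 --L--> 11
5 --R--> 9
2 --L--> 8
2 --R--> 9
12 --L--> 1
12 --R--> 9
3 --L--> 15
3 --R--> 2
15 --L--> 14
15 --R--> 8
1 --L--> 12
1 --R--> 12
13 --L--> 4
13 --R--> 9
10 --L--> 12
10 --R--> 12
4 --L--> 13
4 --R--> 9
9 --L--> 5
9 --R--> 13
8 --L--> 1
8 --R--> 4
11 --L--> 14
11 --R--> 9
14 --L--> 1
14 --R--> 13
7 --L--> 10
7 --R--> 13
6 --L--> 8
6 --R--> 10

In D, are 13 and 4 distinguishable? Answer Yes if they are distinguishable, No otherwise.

Reachable states from the start: {1,4,5,7,9,10,11,12,13,14}. Unreachable: {2,3,6,8,15} — drop them.
Initial partition by acceptance: {7,14} | {1,4,5,9,10,11,12,13}.
On input L, block {1,4,5,9,10,11,12,13} splits into {1,4,5,9,10,12,13} and {11}.
Refine {1,4,5,9,10,12,13} on symbol L: members go to different blocks, giving {1,4,9,10,12,13} and {5}.
On input L, block {1,4,9,10,12,13} splits into {1,4,10,12,13} and {9}.
Refine {1,4,10,12,13} on symbol R: members go to different blocks, giving {4,12,13} and {1,10}.
On input L, block {4,12,13} splits into {4,13} and {12}.
Stable partition: {7,14} | {4,13} | {11} | {5} | {9} | {1,10} | {12} — 7 equivalence classes.
13 and 4 lie in the same block of the stable partition, so they are equivalent — no string distinguishes them.

No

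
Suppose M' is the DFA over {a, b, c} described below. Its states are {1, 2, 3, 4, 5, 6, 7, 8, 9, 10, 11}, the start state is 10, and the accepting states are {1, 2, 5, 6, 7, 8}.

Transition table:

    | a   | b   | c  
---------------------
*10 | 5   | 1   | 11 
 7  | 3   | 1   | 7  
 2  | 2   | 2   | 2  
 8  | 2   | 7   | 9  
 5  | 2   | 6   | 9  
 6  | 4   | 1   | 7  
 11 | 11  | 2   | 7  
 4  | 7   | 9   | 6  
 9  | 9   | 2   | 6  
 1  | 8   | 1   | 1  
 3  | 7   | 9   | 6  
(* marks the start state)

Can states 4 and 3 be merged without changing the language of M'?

Initial partition by acceptance: {1,2,5,6,7,8} | {3,4,9,10,11}.
Refine {1,2,5,6,7,8} on symbol a: members go to different blocks, giving {1,2,5,8} and {6,7}.
On input b, block {1,2,5,8} splits into {1,2} and {5,8}.
On input a, block {1,2} splits into {1} and {2}.
Split {3,4,9,10,11} by δ(·,a) → {3,4} and {9,11} and {10}.
Stable partition: {1} | {3,4} | {6,7} | {5,8} | {2} | {9,11} | {10} — 7 equivalence classes.
4 and 3 lie in the same block of the stable partition, so they are equivalent — no string distinguishes them.

Yes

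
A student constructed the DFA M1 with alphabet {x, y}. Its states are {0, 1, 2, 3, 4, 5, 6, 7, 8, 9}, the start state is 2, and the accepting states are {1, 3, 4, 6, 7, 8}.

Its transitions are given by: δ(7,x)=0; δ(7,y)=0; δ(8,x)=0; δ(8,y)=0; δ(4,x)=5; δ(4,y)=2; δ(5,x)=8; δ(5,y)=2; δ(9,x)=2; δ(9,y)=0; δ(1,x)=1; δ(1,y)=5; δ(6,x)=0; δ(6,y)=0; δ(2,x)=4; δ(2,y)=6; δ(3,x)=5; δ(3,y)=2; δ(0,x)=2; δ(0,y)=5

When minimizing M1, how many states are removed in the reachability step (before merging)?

4

No path from 2 leads to 1, 3, 7, 9; the other 6 states are all reachable.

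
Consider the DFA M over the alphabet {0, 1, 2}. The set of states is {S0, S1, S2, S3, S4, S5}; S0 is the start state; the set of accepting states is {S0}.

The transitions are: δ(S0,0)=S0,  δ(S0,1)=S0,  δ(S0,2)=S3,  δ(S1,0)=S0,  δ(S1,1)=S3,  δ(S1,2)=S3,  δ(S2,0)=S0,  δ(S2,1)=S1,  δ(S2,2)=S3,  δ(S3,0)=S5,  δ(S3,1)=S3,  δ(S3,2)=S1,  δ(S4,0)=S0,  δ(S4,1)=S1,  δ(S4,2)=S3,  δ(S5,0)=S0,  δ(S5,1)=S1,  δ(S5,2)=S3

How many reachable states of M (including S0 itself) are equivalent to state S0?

1

First remove the unreachable states {S2,S4}; 4 states remain.
Initial partition by acceptance: {S0} | {S1,S3,S5}.
Split {S1,S3,S5} by δ(·,0) → {S1,S5} and {S3}.
Refine {S1,S5} on symbol 1: members go to different blocks, giving {S1} and {S5}.
No further refinement is possible. Final partition (4 blocks): {S0} | {S1} | {S3} | {S5}.
State S0 belongs to the block {S0}, which has 1 states.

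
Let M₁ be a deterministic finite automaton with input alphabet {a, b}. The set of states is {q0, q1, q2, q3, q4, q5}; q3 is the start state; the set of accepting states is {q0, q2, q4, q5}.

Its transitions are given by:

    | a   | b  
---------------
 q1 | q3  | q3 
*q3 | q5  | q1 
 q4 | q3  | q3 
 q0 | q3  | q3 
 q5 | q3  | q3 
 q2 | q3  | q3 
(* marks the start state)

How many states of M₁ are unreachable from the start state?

3

No path from q3 leads to q0, q2, q4; the other 3 states are all reachable.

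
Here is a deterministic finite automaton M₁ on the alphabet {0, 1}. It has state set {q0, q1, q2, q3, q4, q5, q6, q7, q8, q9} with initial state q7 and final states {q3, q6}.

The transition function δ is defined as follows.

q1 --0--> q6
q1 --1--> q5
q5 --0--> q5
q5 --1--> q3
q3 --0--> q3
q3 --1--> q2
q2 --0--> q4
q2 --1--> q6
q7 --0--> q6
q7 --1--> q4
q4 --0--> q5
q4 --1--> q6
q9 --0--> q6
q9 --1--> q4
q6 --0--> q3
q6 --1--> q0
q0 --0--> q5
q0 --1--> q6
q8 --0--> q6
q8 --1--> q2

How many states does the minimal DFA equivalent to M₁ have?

States {q1,q8,q9} cannot be reached from the start state, so discard them.
P0 = {q3,q6} | {q0,q2,q4,q5,q7}.
Split {q0,q2,q4,q5,q7} by δ(·,0) → {q0,q2,q4,q5} and {q7}.
Stable partition: {q3,q6} | {q0,q2,q4,q5} | {q7} — 3 equivalence classes.

3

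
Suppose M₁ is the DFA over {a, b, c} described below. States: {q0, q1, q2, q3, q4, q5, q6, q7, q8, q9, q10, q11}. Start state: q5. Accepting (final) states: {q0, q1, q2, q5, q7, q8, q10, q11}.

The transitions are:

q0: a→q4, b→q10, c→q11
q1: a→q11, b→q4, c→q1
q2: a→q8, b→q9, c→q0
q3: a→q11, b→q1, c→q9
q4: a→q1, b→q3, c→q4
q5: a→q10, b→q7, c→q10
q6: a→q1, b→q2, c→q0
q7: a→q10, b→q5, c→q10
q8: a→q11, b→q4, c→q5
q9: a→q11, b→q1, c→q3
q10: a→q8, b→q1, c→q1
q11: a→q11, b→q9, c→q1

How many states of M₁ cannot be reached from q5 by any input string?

No path from q5 leads to q0, q2, q6; the other 9 states are all reachable.

3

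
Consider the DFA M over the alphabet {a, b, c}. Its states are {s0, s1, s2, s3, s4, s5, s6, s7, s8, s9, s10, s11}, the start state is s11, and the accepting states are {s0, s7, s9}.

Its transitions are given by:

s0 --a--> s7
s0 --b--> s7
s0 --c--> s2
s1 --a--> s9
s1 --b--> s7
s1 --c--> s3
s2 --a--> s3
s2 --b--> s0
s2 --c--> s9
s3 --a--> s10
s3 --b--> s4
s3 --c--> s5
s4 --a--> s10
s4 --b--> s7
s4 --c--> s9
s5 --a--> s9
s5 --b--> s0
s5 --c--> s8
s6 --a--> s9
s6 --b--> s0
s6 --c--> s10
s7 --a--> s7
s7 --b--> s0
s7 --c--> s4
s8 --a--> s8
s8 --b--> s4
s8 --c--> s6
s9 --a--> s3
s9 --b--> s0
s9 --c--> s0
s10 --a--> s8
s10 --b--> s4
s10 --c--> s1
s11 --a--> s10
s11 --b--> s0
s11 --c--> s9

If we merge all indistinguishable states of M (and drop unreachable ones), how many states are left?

All states are reachable from the start state.
Initial partition by acceptance: {s0,s7,s9} | {s1,s2,s3,s4,s5,s6,s8,s10,s11}.
On input a, block {s0,s7,s9} splits into {s0,s7} and {s9}.
On input a, block {s1,s2,s3,s4,s5,s6,s8,s10,s11} splits into {s2,s3,s4,s8,s10,s11} and {s1,s5,s6}.
Refine {s2,s3,s4,s8,s10,s11} on symbol b: members go to different blocks, giving {s2,s4,s11} and {s3,s8,s10}.
No further refinement is possible. Final partition (5 blocks): {s0,s7} | {s2,s4,s11} | {s9} | {s1,s5,s6} | {s3,s8,s10}.

5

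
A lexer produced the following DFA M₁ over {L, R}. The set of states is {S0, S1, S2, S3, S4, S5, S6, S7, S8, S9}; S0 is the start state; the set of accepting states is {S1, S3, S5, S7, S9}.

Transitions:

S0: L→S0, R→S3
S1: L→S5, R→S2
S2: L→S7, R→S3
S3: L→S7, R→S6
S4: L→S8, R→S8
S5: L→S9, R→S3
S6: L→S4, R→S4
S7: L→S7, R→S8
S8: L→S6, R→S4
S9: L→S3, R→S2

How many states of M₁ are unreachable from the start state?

Starting at S0 and following transitions, the reachable set is {S0, S3, S4, S6, S7, S8}. That leaves S1, S2, S5, S9 unreachable — 4 in total.

4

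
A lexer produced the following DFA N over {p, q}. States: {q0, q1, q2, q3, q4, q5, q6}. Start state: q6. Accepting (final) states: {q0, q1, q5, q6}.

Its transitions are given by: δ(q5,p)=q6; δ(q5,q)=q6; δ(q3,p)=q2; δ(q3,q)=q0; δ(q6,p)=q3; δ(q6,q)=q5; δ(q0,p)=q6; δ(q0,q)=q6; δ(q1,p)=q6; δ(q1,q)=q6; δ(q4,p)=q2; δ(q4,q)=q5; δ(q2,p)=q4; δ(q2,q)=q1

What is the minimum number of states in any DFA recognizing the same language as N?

All states are reachable from the start state.
Start with accepting vs non-accepting: {q0,q1,q5,q6} | {q2,q3,q4}.
Refine {q0,q1,q5,q6} on symbol p: members go to different blocks, giving {q0,q1,q5} and {q6}.
No further refinement is possible. Final partition (3 blocks): {q0,q1,q5} | {q2,q3,q4} | {q6}.

3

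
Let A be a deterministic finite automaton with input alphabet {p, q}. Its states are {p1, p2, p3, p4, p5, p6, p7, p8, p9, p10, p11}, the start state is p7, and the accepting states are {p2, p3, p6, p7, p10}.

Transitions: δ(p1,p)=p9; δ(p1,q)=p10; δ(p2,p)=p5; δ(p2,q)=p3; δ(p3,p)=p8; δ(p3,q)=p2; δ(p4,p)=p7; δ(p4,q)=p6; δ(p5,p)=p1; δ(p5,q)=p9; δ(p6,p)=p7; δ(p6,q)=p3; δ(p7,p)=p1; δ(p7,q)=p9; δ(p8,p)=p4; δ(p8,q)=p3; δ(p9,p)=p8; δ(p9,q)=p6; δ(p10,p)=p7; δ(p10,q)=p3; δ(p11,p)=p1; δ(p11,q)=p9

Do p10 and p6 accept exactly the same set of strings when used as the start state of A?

Yes

States {p11} cannot be reached from the start state, so discard them.
Initial partition by acceptance: {p2,p3,p6,p7,p10} | {p1,p4,p5,p8,p9}.
Split {p2,p3,p6,p7,p10} by δ(·,p) → {p2,p3,p7} and {p6,p10}.
On input q, block {p2,p3,p7} splits into {p2,p3} and {p7}.
On input p, block {p1,p4,p5,p8,p9} splits into {p1,p5,p8,p9} and {p4}.
On input p, block {p1,p5,p8,p9} splits into {p1,p5,p9} and {p8}.
On input p, block {p2,p3} splits into {p2} and {p3}.
On input p, block {p1,p5,p9} splits into {p1,p5} and {p9}.
Refine {p1,p5} on symbol p: members go to different blocks, giving {p1} and {p5}.
The partition is now stable with 9 blocks: {p2} | {p1} | {p6,p10} | {p7} | {p4} | {p8} | {p3} | {p9} | {p5}.
p10 and p6 lie in the same block of the stable partition, so they are equivalent — no string distinguishes them.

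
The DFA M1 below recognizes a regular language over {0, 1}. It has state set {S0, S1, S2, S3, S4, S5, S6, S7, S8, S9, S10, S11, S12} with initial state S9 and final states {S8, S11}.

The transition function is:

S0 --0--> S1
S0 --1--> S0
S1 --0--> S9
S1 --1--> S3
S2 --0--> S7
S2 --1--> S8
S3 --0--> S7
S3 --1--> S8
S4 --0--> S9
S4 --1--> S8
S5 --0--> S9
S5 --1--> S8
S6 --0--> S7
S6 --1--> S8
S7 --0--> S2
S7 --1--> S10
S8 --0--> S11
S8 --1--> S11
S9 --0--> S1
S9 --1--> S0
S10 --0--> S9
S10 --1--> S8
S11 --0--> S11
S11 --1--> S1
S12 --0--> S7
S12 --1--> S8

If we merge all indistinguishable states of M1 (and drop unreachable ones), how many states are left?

Reachable states from the start: {S0,S1,S2,S3,S7,S8,S9,S10,S11}. Unreachable: {S4,S5,S6,S12} — drop them.
P0 = {S8,S11} | {S0,S1,S2,S3,S7,S9,S10}.
On input 1, block {S8,S11} splits into {S8} and {S11}.
Refine {S0,S1,S2,S3,S7,S9,S10} on symbol 1: members go to different blocks, giving {S0,S1,S7,S9} and {S2,S3,S10}.
On input 0, block {S0,S1,S7,S9} splits into {S0,S1,S9} and {S7}.
Refine {S0,S1,S9} on symbol 1: members go to different blocks, giving {S0,S9} and {S1}.
Refine {S2,S3,S10} on symbol 0: members go to different blocks, giving {S2,S3} and {S10}.
The partition is now stable with 7 blocks: {S8} | {S0,S9} | {S11} | {S2,S3} | {S7} | {S1} | {S10}.

7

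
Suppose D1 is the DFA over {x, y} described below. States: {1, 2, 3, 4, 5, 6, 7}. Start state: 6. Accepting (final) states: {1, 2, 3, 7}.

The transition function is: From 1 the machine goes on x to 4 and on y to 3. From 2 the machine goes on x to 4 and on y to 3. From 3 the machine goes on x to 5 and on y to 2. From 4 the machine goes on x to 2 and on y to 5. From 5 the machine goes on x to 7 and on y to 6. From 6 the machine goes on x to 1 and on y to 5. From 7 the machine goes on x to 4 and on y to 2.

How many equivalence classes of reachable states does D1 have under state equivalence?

2

P0 = {1,2,3,7} | {4,5,6}.
The partition is now stable with 2 blocks: {1,2,3,7} | {4,5,6}.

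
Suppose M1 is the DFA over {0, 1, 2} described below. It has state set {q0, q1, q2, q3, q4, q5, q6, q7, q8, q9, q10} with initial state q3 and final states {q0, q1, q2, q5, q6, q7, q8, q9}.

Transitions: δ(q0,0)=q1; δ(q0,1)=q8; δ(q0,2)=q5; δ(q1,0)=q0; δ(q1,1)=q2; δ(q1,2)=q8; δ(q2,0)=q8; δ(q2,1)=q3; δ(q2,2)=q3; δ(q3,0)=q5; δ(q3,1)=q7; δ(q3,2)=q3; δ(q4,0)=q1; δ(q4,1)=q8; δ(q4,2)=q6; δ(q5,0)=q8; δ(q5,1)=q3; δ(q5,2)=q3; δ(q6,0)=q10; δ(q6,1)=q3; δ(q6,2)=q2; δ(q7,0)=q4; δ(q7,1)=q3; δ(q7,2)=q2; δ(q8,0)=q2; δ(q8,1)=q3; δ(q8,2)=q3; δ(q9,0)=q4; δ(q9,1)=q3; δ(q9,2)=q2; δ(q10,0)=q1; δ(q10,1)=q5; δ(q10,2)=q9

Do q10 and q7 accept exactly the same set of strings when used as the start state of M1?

No

Every state is reachable, so we keep all 11.
Initial partition by acceptance: {q0,q1,q2,q5,q6,q7,q8,q9} | {q3,q4,q10}.
On input 0, block {q0,q1,q2,q5,q6,q7,q8,q9} splits into {q0,q1,q2,q5,q8} and {q6,q7,q9}.
On input 1, block {q0,q1,q2,q5,q8} splits into {q2,q5,q8} and {q0,q1}.
Split {q3,q4,q10} by δ(·,0) → {q4,q10} and {q3}.
Stable partition: {q2,q5,q8} | {q4,q10} | {q6,q7,q9} | {q0,q1} | {q3} — 5 equivalence classes.
q10 and q7 end up in different blocks, so they are distinguishable. For instance, the string 'ε' is accepted from only q7.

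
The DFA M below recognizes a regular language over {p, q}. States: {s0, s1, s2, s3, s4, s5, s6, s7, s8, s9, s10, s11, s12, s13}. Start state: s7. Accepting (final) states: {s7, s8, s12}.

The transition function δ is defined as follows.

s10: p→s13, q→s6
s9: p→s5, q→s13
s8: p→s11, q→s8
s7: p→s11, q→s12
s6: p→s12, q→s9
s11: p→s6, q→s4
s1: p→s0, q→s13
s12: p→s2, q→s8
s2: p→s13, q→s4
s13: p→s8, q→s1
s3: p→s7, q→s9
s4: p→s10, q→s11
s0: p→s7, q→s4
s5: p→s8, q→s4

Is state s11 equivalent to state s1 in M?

No

Reachable states from the start: {s0,s1,s2,s4,s5,s6,s7,s8,s9,s10,s11,s12,s13}. Unreachable: {s3} — drop them.
Start with accepting vs non-accepting: {s7,s8,s12} | {s0,s1,s2,s4,s5,s6,s9,s10,s11,s13}.
Refine {s0,s1,s2,s4,s5,s6,s9,s10,s11,s13} on symbol p: members go to different blocks, giving {s1,s2,s4,s9,s10,s11} and {s0,s5,s6,s13}.
Refine {s1,s2,s4,s9,s10,s11} on symbol p: members go to different blocks, giving {s1,s2,s9,s10,s11} and {s4}.
Split {s1,s2,s9,s10,s11} by δ(·,q) → {s1,s9,s10} and {s2,s11}.
Split {s0,s5,s6,s13} by δ(·,q) → {s0,s5} and {s6,s13}.
Split {s1,s9,s10} by δ(·,p) → {s1,s9} and {s10}.
No further refinement is possible. Final partition (7 blocks): {s7,s8,s12} | {s1,s9} | {s0,s5} | {s4} | {s2,s11} | {s6,s13} | {s10}.
s11 and s1 end up in different blocks, so they are distinguishable. For instance, the string 'qp' is accepted from only s1.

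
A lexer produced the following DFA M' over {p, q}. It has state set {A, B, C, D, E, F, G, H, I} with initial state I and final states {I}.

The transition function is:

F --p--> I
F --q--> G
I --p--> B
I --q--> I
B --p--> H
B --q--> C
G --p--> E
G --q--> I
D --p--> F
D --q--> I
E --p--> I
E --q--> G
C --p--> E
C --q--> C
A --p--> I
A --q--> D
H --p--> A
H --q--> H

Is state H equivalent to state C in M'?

Every state is reachable, so we keep all 9.
P0 = {I} | {A,B,C,D,E,F,G,H}.
Refine {A,B,C,D,E,F,G,H} on symbol p: members go to different blocks, giving {B,C,D,G,H} and {A,E,F}.
Refine {B,C,D,G,H} on symbol p: members go to different blocks, giving {C,D,G,H} and {B}.
On input q, block {C,D,G,H} splits into {C,H} and {D,G}.
No further refinement is possible. Final partition (5 blocks): {I} | {C,H} | {A,E,F} | {B} | {D,G}.
H and C lie in the same block of the stable partition, so they are equivalent — no string distinguishes them.

Yes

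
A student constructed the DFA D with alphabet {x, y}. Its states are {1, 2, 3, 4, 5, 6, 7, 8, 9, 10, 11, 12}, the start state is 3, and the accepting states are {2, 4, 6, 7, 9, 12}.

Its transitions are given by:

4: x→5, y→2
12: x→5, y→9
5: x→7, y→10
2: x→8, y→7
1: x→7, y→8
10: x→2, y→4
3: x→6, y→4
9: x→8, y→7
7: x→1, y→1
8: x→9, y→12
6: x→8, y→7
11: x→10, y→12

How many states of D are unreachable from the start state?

BFS from 3 reaches {1, 2, 3, 4, 5, 6, 7, 8, 9, 10, 12}; the 1 state(s) 11 are never visited.

1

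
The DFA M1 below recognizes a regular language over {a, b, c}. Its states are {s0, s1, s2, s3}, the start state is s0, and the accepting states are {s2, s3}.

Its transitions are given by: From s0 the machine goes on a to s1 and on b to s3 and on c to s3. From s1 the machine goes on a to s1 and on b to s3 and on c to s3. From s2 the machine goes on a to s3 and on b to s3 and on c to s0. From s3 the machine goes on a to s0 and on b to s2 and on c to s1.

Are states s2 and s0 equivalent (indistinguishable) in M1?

Every state is reachable, so we keep all 4.
Initial partition by acceptance: {s2,s3} | {s0,s1}.
Refine {s2,s3} on symbol a: members go to different blocks, giving {s2} and {s3}.
No further refinement is possible. Final partition (3 blocks): {s2} | {s0,s1} | {s3}.
s2 and s0 end up in different blocks, so they are distinguishable. For instance, the string 'ε' is accepted from only s2.

No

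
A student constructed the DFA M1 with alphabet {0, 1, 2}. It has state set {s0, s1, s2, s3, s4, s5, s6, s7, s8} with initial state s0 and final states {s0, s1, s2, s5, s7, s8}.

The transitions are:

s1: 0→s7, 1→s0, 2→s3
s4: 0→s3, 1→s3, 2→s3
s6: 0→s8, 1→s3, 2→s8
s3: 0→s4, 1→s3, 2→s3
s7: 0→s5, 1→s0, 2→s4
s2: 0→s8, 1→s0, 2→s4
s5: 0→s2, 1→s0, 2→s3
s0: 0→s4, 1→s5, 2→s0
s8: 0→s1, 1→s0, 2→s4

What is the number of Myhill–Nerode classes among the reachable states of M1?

States {s6} cannot be reached from the start state, so discard them.
Start with accepting vs non-accepting: {s0,s1,s2,s5,s7,s8} | {s3,s4}.
On input 0, block {s0,s1,s2,s5,s7,s8} splits into {s1,s2,s5,s7,s8} and {s0}.
No further refinement is possible. Final partition (3 blocks): {s1,s2,s5,s7,s8} | {s3,s4} | {s0}.

3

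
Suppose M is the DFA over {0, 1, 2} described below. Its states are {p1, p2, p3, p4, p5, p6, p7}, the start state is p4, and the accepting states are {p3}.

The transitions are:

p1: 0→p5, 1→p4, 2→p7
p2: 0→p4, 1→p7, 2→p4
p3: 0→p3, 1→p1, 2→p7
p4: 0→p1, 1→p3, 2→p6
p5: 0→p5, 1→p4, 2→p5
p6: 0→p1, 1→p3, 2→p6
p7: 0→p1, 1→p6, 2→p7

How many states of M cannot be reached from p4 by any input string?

No path from p4 leads to p2; the other 6 states are all reachable.

1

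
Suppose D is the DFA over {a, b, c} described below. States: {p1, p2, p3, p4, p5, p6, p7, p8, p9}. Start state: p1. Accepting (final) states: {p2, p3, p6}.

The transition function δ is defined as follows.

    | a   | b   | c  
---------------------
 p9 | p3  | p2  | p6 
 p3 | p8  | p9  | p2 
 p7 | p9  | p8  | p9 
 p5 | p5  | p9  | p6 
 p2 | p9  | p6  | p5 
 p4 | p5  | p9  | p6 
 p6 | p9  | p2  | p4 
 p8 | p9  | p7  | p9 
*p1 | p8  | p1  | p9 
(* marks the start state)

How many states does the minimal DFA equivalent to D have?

6

Every state is reachable, so we keep all 9.
Start with accepting vs non-accepting: {p2,p3,p6} | {p1,p4,p5,p7,p8,p9}.
Split {p2,p3,p6} by δ(·,b) → {p2,p6} and {p3}.
On input a, block {p1,p4,p5,p7,p8,p9} splits into {p1,p4,p5,p7,p8} and {p9}.
Refine {p1,p4,p5,p7,p8} on symbol a: members go to different blocks, giving {p1,p4,p5} and {p7,p8}.
Refine {p1,p4,p5} on symbol a: members go to different blocks, giving {p4,p5} and {p1}.
The partition is now stable with 6 blocks: {p2,p6} | {p4,p5} | {p3} | {p9} | {p7,p8} | {p1}.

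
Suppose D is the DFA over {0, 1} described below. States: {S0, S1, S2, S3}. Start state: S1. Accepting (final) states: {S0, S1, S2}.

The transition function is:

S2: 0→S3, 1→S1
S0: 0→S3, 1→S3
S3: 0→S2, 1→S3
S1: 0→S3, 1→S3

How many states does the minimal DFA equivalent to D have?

3

States {S0} cannot be reached from the start state, so discard them.
Start with accepting vs non-accepting: {S1,S2} | {S3}.
On input 1, block {S1,S2} splits into {S1} and {S2}.
Stable partition: {S1} | {S3} | {S2} — 3 equivalence classes.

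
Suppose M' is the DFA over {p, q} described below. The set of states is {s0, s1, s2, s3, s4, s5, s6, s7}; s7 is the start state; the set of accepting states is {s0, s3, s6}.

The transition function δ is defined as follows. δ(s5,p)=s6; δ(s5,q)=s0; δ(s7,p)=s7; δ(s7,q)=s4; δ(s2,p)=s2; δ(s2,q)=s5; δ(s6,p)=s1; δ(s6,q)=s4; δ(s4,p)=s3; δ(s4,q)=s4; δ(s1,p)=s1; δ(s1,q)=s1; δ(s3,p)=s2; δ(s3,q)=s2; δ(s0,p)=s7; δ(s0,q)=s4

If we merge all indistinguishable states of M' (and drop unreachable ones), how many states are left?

8

Start with accepting vs non-accepting: {s0,s3,s6} | {s1,s2,s4,s5,s7}.
On input p, block {s1,s2,s4,s5,s7} splits into {s1,s2,s7} and {s4,s5}.
Split {s0,s3,s6} by δ(·,q) → {s0,s6} and {s3}.
On input q, block {s1,s2,s7} splits into {s2,s7} and {s1}.
Refine {s0,s6} on symbol p: members go to different blocks, giving {s0} and {s6}.
Split {s4,s5} by δ(·,p) → {s4} and {s5}.
On input q, block {s2,s7} splits into {s2} and {s7}.
The partition is now stable with 8 blocks: {s0} | {s2} | {s4} | {s3} | {s1} | {s6} | {s5} | {s7}.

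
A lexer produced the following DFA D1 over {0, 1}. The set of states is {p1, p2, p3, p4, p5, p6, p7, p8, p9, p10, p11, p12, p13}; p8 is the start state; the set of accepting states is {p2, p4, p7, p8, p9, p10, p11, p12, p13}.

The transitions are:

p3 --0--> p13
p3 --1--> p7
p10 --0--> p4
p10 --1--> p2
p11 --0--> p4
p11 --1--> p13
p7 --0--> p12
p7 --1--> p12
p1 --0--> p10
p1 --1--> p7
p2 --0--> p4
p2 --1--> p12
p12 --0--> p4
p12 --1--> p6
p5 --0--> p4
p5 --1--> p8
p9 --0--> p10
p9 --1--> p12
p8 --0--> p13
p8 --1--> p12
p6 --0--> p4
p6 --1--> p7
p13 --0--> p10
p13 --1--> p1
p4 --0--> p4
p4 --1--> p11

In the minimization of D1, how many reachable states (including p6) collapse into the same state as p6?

2

First remove the unreachable states {p3,p5,p9}; 10 states remain.
Initial partition by acceptance: {p2,p4,p7,p8,p10,p11,p12,p13} | {p1,p6}.
Split {p2,p4,p7,p8,p10,p11,p12,p13} by δ(·,1) → {p2,p4,p7,p8,p10,p11} and {p12,p13}.
Refine {p2,p4,p7,p8,p10,p11} on symbol 0: members go to different blocks, giving {p2,p4,p10,p11} and {p7,p8}.
Refine {p2,p4,p10,p11} on symbol 1: members go to different blocks, giving {p2,p11} and {p4,p10}.
Stable partition: {p2,p11} | {p1,p6} | {p12,p13} | {p7,p8} | {p4,p10} — 5 equivalence classes.
State p6 belongs to the block {p1,p6}, which has 2 states.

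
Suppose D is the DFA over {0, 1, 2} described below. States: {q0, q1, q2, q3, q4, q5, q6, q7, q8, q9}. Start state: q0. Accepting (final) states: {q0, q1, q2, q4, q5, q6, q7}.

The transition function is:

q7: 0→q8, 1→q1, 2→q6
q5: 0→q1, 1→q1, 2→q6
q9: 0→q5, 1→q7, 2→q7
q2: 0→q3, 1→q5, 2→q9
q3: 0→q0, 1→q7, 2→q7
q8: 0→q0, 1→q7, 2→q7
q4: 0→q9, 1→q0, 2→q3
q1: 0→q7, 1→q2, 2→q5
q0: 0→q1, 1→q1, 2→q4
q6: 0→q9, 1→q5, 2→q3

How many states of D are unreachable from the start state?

Exploring from q0, all states are eventually visited, so none are unreachable.

0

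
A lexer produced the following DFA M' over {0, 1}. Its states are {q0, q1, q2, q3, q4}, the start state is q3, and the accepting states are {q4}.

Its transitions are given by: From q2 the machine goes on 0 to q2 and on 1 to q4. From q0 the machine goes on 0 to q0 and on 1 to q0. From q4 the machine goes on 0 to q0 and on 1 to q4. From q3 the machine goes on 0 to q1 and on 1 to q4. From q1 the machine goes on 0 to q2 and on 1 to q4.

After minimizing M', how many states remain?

All states are reachable from the start state.
Start with accepting vs non-accepting: {q4} | {q0,q1,q2,q3}.
On input 1, block {q0,q1,q2,q3} splits into {q1,q2,q3} and {q0}.
The partition is now stable with 3 blocks: {q4} | {q1,q2,q3} | {q0}.

3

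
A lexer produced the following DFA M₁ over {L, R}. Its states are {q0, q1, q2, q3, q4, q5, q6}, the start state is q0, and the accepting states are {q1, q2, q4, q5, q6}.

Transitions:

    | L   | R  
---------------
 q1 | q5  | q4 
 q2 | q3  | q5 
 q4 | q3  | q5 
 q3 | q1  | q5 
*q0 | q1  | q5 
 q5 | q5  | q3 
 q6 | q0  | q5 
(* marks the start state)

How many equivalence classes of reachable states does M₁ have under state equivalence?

First remove the unreachable states {q2,q6}; 5 states remain.
Start with accepting vs non-accepting: {q1,q4,q5} | {q0,q3}.
Split {q1,q4,q5} by δ(·,L) → {q1,q5} and {q4}.
Split {q1,q5} by δ(·,R) → {q1} and {q5}.
The partition is now stable with 4 blocks: {q1} | {q0,q3} | {q4} | {q5}.

4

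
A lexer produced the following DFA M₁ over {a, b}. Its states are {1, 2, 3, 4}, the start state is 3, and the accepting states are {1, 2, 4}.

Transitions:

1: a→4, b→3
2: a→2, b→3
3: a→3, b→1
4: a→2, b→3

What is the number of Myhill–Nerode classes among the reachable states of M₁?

Every state is reachable, so we keep all 4.
Start with accepting vs non-accepting: {1,2,4} | {3}.
The partition is now stable with 2 blocks: {1,2,4} | {3}.

2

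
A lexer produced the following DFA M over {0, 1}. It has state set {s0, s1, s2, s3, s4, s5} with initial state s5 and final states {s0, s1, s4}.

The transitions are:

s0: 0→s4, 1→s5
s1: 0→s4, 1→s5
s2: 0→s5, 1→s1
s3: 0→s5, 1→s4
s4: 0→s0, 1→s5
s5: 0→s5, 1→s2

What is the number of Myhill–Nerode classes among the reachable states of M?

First remove the unreachable states {s3}; 5 states remain.
Initial partition by acceptance: {s0,s1,s4} | {s2,s5}.
Split {s2,s5} by δ(·,1) → {s2} and {s5}.
The partition is now stable with 3 blocks: {s0,s1,s4} | {s2} | {s5}.

3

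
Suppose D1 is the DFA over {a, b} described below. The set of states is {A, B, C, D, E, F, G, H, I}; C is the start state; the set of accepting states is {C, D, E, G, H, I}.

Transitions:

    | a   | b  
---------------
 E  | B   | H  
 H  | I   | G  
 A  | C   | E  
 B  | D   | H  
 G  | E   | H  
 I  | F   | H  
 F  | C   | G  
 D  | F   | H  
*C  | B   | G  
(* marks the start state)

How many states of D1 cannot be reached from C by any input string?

1

BFS from C reaches {B, C, D, E, F, G, H, I}; the 1 state(s) A are never visited.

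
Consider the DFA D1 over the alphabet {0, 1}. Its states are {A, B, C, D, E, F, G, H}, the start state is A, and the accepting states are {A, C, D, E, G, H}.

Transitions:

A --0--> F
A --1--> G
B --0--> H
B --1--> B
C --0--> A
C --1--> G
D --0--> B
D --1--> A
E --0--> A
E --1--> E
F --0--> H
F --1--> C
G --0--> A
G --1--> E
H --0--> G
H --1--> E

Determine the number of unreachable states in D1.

No path from A leads to B, D; the other 6 states are all reachable.

2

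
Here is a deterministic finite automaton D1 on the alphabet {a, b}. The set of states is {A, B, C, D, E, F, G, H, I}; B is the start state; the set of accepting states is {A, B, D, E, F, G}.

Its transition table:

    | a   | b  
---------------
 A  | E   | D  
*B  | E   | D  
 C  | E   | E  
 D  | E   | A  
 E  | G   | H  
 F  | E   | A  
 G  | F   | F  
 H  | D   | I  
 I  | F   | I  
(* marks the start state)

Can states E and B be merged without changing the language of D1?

No

States {C} cannot be reached from the start state, so discard them.
P0 = {A,B,D,E,F,G} | {H,I}.
On input b, block {A,B,D,E,F,G} splits into {A,B,D,F,G} and {E}.
Split {A,B,D,F,G} by δ(·,a) → {A,B,D,F} and {G}.
The partition is now stable with 4 blocks: {A,B,D,F} | {H,I} | {E} | {G}.
E and B end up in different blocks, so they are distinguishable. For instance, the string 'b' is accepted from only B.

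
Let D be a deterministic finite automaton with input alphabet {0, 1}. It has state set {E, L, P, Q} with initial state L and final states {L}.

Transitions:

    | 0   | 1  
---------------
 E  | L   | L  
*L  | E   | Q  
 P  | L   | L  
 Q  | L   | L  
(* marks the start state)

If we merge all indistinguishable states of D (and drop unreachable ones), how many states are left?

2

First remove the unreachable states {P}; 3 states remain.
Start with accepting vs non-accepting: {L} | {E,Q}.
No further refinement is possible. Final partition (2 blocks): {L} | {E,Q}.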